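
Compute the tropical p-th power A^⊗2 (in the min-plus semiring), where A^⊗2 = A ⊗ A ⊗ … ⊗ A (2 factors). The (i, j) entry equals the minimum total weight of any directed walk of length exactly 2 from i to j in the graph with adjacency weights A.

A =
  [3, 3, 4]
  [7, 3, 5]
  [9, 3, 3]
A^⊗2 =
  [6, 6, 7]
  [10, 6, 8]
  [10, 6, 6]

Each entry (A^⊗2)_ij equals the minimum over all length-2 walks i = v_0 → v_1 → … → v_2 = j of Σ_t A[v_t][v_{t+1}]. For example, for (i, j) = (0, 2) we minimise over 3 possible intermediate vertex sequences; the minimum is 7, attained along the walk 0 → 0 → 2.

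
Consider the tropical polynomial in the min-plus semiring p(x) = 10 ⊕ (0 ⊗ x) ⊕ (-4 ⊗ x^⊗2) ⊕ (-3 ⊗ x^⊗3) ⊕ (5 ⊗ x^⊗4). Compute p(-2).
p(-2) = -9

A tropical monomial a ⊗ x^⊗i evaluates to a + i · x. Evaluating each term at x = -2:
  Term 0 contributes 10 + 0 · -2 = 10
  Term 1 contributes 0 + 1 · -2 = -2
  Term 2 contributes -4 + 2 · -2 = -8
  Term 3 contributes -3 + 3 · -2 = -9
  Term 4 contributes 5 + 4 · -2 = -3
p(-2) = ⊕ of these = min[10, -2, -8, -9, -3] = -9.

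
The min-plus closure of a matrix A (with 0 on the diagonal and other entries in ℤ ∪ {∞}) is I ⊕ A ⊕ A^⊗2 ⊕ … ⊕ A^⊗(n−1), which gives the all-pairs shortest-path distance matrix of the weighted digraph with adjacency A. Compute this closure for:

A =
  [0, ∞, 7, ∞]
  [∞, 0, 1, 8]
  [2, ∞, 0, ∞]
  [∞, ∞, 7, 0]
Closure =
  [0, ∞, 7, ∞]
  [3, 0, 1, 8]
  [2, ∞, 0, ∞]
  [9, ∞, 7, 0]

This is the Floyd-Warshall all-pairs shortest-path computation. For each intermediate vertex k = 0, 1, …, 3, update dist[i][j] ← min(dist[i][j], dist[i][k] + dist[k][j]). The final matrix gives, for each (i, j), the minimum total weight of any directed path from i to j (possibly empty when i = j).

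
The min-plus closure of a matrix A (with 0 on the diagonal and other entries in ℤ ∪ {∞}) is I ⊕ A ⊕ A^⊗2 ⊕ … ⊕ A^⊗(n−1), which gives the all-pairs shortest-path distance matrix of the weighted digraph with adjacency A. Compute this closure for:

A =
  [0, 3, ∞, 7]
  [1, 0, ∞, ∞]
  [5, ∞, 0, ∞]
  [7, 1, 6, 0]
Closure =
  [0, 3, 13, 7]
  [1, 0, 14, 8]
  [5, 8, 0, 12]
  [2, 1, 6, 0]

This is the Floyd-Warshall all-pairs shortest-path computation. For each intermediate vertex k = 0, 1, …, 3, update dist[i][j] ← min(dist[i][j], dist[i][k] + dist[k][j]). The final matrix gives, for each (i, j), the minimum total weight of any directed path from i to j (possibly empty when i = j).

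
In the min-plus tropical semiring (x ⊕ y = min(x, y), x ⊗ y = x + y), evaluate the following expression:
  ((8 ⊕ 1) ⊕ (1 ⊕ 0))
((8 ⊕ 1) ⊕ (1 ⊕ 0)) = 0

Expand innermost to outermost. Recall ⊕ takes the minimum of its arguments and ⊗ takes their sum. Working out the expression ((8 ⊕ 1) ⊕ (1 ⊕ 0)) gives 0.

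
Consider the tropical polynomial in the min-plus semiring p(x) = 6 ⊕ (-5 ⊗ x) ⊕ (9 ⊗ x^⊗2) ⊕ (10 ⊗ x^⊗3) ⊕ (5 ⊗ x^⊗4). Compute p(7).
p(7) = 2

A tropical monomial a ⊗ x^⊗i evaluates to a + i · x. Evaluating each term at x = 7:
  Term 0 contributes 6 + 0 · 7 = 6
  Term 1 contributes -5 + 1 · 7 = 2
  Term 2 contributes 9 + 2 · 7 = 23
  Term 3 contributes 10 + 3 · 7 = 31
  Term 4 contributes 5 + 4 · 7 = 33
p(7) = ⊕ of these = min[6, 2, 23, 31, 33] = 2.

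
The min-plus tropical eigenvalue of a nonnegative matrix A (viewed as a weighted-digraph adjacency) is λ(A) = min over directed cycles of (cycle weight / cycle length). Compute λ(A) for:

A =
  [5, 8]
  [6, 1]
λ(A) = 1

Enumerate directed cycles and compute their means (weight / length). Sample:
  cycle 0 → 0: weight = 5, length = 1, mean = 5/1 ≈ 5.000
  cycle 1 → 1: weight = 1, length = 1, mean = 1/1 ≈ 1.000
  cycle 0 → 1 → 0: weight = 14, length = 2, mean = 14/2 ≈ 7.000
  cycle 1 → 0 → 1: weight = 14, length = 2, mean = 14/2 ≈ 7.000
Minimum mean = 1.000, attained e.g. along the cycle 1 → 1 with weight 1 and length 1. So λ(A) = 1/1 = 1.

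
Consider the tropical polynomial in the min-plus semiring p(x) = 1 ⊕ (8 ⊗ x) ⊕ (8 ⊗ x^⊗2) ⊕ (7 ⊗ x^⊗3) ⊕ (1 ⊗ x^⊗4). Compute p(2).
p(2) = 1

A tropical monomial a ⊗ x^⊗i evaluates to a + i · x. Evaluating each term at x = 2:
  Term 0 contributes 1 + 0 · 2 = 1
  Term 1 contributes 8 + 1 · 2 = 10
  Term 2 contributes 8 + 2 · 2 = 12
  Term 3 contributes 7 + 3 · 2 = 13
  Term 4 contributes 1 + 4 · 2 = 9
p(2) = ⊕ of these = min[1, 10, 12, 13, 9] = 1.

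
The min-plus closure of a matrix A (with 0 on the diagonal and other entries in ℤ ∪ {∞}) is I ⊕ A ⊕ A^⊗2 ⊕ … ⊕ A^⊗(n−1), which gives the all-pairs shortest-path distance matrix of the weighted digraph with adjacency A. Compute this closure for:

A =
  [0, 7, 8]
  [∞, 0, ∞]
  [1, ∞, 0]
Closure =
  [0, 7, 8]
  [∞, 0, ∞]
  [1, 8, 0]

This is the Floyd-Warshall all-pairs shortest-path computation. For each intermediate vertex k = 0, 1, …, 2, update dist[i][j] ← min(dist[i][j], dist[i][k] + dist[k][j]). The final matrix gives, for each (i, j), the minimum total weight of any directed path from i to j (possibly empty when i = j).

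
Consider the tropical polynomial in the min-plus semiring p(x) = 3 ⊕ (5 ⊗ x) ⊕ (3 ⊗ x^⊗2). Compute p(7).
p(7) = 3

A tropical monomial a ⊗ x^⊗i evaluates to a + i · x. Evaluating each term at x = 7:
  Term 0 contributes 3 + 0 · 7 = 3
  Term 1 contributes 5 + 1 · 7 = 12
  Term 2 contributes 3 + 2 · 7 = 17
p(7) = ⊕ of these = min[3, 12, 17] = 3.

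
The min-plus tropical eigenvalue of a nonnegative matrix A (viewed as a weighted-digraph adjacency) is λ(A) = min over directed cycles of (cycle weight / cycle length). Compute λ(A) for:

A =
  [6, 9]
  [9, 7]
λ(A) = 6

Enumerate directed cycles and compute their means (weight / length). Sample:
  cycle 0 → 0: weight = 6, length = 1, mean = 6/1 ≈ 6.000
  cycle 1 → 1: weight = 7, length = 1, mean = 7/1 ≈ 7.000
  cycle 0 → 1 → 0: weight = 18, length = 2, mean = 18/2 ≈ 9.000
  cycle 1 → 0 → 1: weight = 18, length = 2, mean = 18/2 ≈ 9.000
Minimum mean = 6.000, attained e.g. along the cycle 0 → 0 with weight 6 and length 1. So λ(A) = 6/1 = 6.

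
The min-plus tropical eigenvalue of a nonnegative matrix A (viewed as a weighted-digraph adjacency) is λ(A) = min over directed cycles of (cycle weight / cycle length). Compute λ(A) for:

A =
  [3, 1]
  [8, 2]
λ(A) = 2

Enumerate directed cycles and compute their means (weight / length). Sample:
  cycle 0 → 0: weight = 3, length = 1, mean = 3/1 ≈ 3.000
  cycle 1 → 1: weight = 2, length = 1, mean = 2/1 ≈ 2.000
  cycle 0 → 1 → 0: weight = 9, length = 2, mean = 9/2 ≈ 4.500
  cycle 1 → 0 → 1: weight = 9, length = 2, mean = 9/2 ≈ 4.500
Minimum mean = 2.000, attained e.g. along the cycle 1 → 1 with weight 2 and length 1. So λ(A) = 2/1 = 2.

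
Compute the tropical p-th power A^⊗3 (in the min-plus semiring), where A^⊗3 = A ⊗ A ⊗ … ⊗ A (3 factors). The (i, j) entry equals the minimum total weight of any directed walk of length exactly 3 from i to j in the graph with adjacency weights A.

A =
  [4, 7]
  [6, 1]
A^⊗3 =
  [12, 9]
  [8, 3]

Each entry (A^⊗3)_ij equals the minimum over all length-3 walks i = v_0 → v_1 → … → v_3 = j of Σ_t A[v_t][v_{t+1}]. For example, for (i, j) = (0, 1) we minimise over 4 possible intermediate vertex sequences; the minimum is 9, attained along the walk 0 → 1 → 1 → 1.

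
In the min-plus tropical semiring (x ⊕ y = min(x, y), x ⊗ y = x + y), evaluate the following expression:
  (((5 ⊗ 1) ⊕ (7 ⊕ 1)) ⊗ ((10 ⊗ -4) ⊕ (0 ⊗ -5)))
(((5 ⊗ 1) ⊕ (7 ⊕ 1)) ⊗ ((10 ⊗ -4) ⊕ (0 ⊗ -5))) = -4

Expand innermost to outermost. Recall ⊕ takes the minimum of its arguments and ⊗ takes their sum. Working out the expression (((5 ⊗ 1) ⊕ (7 ⊕ 1)) ⊗ ((10 ⊗ -4) ⊕ (0 ⊗ -5))) gives -4.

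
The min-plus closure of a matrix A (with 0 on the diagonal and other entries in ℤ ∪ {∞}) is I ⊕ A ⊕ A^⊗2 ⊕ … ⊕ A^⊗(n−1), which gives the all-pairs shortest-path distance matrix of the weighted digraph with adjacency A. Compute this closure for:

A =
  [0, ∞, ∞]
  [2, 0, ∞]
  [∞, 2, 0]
Closure =
  [0, ∞, ∞]
  [2, 0, ∞]
  [4, 2, 0]

This is the Floyd-Warshall all-pairs shortest-path computation. For each intermediate vertex k = 0, 1, …, 2, update dist[i][j] ← min(dist[i][j], dist[i][k] + dist[k][j]). The final matrix gives, for each (i, j), the minimum total weight of any directed path from i to j (possibly empty when i = j).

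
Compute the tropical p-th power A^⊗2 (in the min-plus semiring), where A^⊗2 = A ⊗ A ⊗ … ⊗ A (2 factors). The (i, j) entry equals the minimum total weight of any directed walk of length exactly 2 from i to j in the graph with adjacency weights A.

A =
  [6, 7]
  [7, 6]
A^⊗2 =
  [12, 13]
  [13, 12]

Each entry (A^⊗2)_ij equals the minimum over all length-2 walks i = v_0 → v_1 → … → v_2 = j of Σ_t A[v_t][v_{t+1}]. For example, for (i, j) = (0, 1) we minimise over 2 possible intermediate vertex sequences; the minimum is 13, attained along the walk 0 → 0 → 1.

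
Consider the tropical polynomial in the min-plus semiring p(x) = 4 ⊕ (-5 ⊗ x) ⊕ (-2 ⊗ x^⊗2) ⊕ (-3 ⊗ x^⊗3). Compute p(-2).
p(-2) = -9

A tropical monomial a ⊗ x^⊗i evaluates to a + i · x. Evaluating each term at x = -2:
  Term 0 contributes 4 + 0 · -2 = 4
  Term 1 contributes -5 + 1 · -2 = -7
  Term 2 contributes -2 + 2 · -2 = -6
  Term 3 contributes -3 + 3 · -2 = -9
p(-2) = ⊕ of these = min[4, -7, -6, -9] = -9.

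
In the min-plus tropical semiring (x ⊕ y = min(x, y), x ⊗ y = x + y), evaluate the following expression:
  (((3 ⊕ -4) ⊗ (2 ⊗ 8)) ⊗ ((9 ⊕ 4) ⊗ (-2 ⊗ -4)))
(((3 ⊕ -4) ⊗ (2 ⊗ 8)) ⊗ ((9 ⊕ 4) ⊗ (-2 ⊗ -4))) = 4

Expand innermost to outermost. Recall ⊕ takes the minimum of its arguments and ⊗ takes their sum. Working out the expression (((3 ⊕ -4) ⊗ (2 ⊗ 8)) ⊗ ((9 ⊕ 4) ⊗ (-2 ⊗ -4))) gives 4.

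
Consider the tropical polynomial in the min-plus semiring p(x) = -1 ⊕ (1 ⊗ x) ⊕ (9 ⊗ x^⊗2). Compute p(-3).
p(-3) = -2

A tropical monomial a ⊗ x^⊗i evaluates to a + i · x. Evaluating each term at x = -3:
  Term 0 contributes -1 + 0 · -3 = -1
  Term 1 contributes 1 + 1 · -3 = -2
  Term 2 contributes 9 + 2 · -3 = 3
p(-3) = ⊕ of these = min[-1, -2, 3] = -2.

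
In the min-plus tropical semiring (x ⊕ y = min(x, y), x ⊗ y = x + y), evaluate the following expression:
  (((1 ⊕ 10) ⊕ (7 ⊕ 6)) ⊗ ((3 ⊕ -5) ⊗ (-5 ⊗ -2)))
(((1 ⊕ 10) ⊕ (7 ⊕ 6)) ⊗ ((3 ⊕ -5) ⊗ (-5 ⊗ -2))) = -11

Expand innermost to outermost. Recall ⊕ takes the minimum of its arguments and ⊗ takes their sum. Working out the expression (((1 ⊕ 10) ⊕ (7 ⊕ 6)) ⊗ ((3 ⊕ -5) ⊗ (-5 ⊗ -2))) gives -11.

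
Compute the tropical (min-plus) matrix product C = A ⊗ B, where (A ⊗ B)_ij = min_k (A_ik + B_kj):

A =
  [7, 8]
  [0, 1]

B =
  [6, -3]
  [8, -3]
A ⊗ B =
  [13, 4]
  [6, -3]

Apply the min-plus product entry-by-entry:
  C[0][0] = min over k of (A[0][0] + B[0][0] = 7 + 6 = 13, A[0][1] + B[1][0] = 8 + 8 = 16) = 13 (attained at k = 0)
  C[0][1] = min over k of (A[0][0] + B[0][1] = 7 + -3 = 4, A[0][1] + B[1][1] = 8 + -3 = 5) = 4 (attained at k = 0)
  C[1][0] = min over k of (A[1][0] + B[0][0] = 0 + 6 = 6, A[1][1] + B[1][0] = 1 + 8 = 9) = 6 (attained at k = 0)
  C[1][1] = min over k of (A[1][0] + B[0][1] = 0 + -3 = -3, A[1][1] + B[1][1] = 1 + -3 = -2) = -3 (attained at k = 0)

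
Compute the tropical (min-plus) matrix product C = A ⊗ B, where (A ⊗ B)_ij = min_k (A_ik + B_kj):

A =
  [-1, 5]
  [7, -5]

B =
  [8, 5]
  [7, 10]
A ⊗ B =
  [7, 4]
  [2, 5]

Apply the min-plus product entry-by-entry:
  C[0][0] = min over k of (A[0][0] + B[0][0] = -1 + 8 = 7, A[0][1] + B[1][0] = 5 + 7 = 12) = 7 (attained at k = 0)
  C[0][1] = min over k of (A[0][0] + B[0][1] = -1 + 5 = 4, A[0][1] + B[1][1] = 5 + 10 = 15) = 4 (attained at k = 0)
  C[1][0] = min over k of (A[1][0] + B[0][0] = 7 + 8 = 15, A[1][1] + B[1][0] = -5 + 7 = 2) = 2 (attained at k = 1)
  C[1][1] = min over k of (A[1][0] + B[0][1] = 7 + 5 = 12, A[1][1] + B[1][1] = -5 + 10 = 5) = 5 (attained at k = 1)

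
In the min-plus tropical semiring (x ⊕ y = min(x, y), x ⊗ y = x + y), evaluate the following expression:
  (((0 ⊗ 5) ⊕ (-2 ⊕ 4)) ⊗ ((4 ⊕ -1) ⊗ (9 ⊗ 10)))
(((0 ⊗ 5) ⊕ (-2 ⊕ 4)) ⊗ ((4 ⊕ -1) ⊗ (9 ⊗ 10))) = 16

Expand innermost to outermost. Recall ⊕ takes the minimum of its arguments and ⊗ takes their sum. Working out the expression (((0 ⊗ 5) ⊕ (-2 ⊕ 4)) ⊗ ((4 ⊕ -1) ⊗ (9 ⊗ 10))) gives 16.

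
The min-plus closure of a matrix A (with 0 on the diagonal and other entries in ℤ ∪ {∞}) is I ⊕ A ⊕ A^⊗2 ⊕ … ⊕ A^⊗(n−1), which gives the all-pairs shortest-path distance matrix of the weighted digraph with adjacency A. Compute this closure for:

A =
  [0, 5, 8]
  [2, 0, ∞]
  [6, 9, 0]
Closure =
  [0, 5, 8]
  [2, 0, 10]
  [6, 9, 0]

This is the Floyd-Warshall all-pairs shortest-path computation. For each intermediate vertex k = 0, 1, …, 2, update dist[i][j] ← min(dist[i][j], dist[i][k] + dist[k][j]). The final matrix gives, for each (i, j), the minimum total weight of any directed path from i to j (possibly empty when i = j).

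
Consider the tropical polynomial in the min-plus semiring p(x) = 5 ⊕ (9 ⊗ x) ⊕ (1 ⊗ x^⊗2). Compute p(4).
p(4) = 5

A tropical monomial a ⊗ x^⊗i evaluates to a + i · x. Evaluating each term at x = 4:
  Term 0 contributes 5 + 0 · 4 = 5
  Term 1 contributes 9 + 1 · 4 = 13
  Term 2 contributes 1 + 2 · 4 = 9
p(4) = ⊕ of these = min[5, 13, 9] = 5.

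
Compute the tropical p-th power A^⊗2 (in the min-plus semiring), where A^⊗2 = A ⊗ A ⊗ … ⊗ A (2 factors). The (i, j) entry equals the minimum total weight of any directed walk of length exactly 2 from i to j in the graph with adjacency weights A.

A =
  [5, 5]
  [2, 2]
A^⊗2 =
  [7, 7]
  [4, 4]

Each entry (A^⊗2)_ij equals the minimum over all length-2 walks i = v_0 → v_1 → … → v_2 = j of Σ_t A[v_t][v_{t+1}]. For example, for (i, j) = (0, 1) we minimise over 2 possible intermediate vertex sequences; the minimum is 7, attained along the walk 0 → 1 → 1.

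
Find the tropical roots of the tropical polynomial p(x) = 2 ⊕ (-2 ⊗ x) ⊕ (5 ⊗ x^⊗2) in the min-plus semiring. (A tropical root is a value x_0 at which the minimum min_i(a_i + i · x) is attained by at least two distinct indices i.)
Roots: {-7, 4}

Each tropical root is a break point of the lower envelope of the lines y = a_i + i · x (there are 3 lines, with slopes 0, 1, ..., 2). Only the lines that attain the minimum somewhere contribute to roots; other lines are dominated. Here the surviving (envelope) indices are i = 2, i = 1, i = 0.
Intersections between consecutive envelope lines give the roots: for adjacent envelope indices i < j the intersection is x = (a_i − a_j) / (j − i). Reading off the sorted break points: {-7, 4}.
Verification: at each break x_0, at least two indices attain the minimum of min_i(a_i + i · x_0).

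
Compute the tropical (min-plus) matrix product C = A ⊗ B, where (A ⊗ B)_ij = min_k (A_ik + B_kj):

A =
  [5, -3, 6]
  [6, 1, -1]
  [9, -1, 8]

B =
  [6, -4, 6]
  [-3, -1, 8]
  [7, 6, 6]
A ⊗ B =
  [-6, -4, 5]
  [-2, 0, 5]
  [-4, -2, 7]

Apply the min-plus product entry-by-entry:
  C[0][0] = min over k of (A[0][0] + B[0][0] = 5 + 6 = 11, A[0][1] + B[1][0] = -3 + -3 = -6, A[0][2] + B[2][0] = 6 + 7 = 13) = -6 (attained at k = 1)
  C[0][1] = min over k of (A[0][0] + B[0][1] = 5 + -4 = 1, A[0][1] + B[1][1] = -3 + -1 = -4, A[0][2] + B[2][1] = 6 + 6 = 12) = -4 (attained at k = 1)
  C[0][2] = min over k of (A[0][0] + B[0][2] = 5 + 6 = 11, A[0][1] + B[1][2] = -3 + 8 = 5, A[0][2] + B[2][2] = 6 + 6 = 12) = 5 (attained at k = 1)
  C[1][0] = min over k of (A[1][0] + B[0][0] = 6 + 6 = 12, A[1][1] + B[1][0] = 1 + -3 = -2, A[1][2] + B[2][0] = -1 + 7 = 6) = -2 (attained at k = 1)
  C[1][1] = min over k of (A[1][0] + B[0][1] = 6 + -4 = 2, A[1][1] + B[1][1] = 1 + -1 = 0, A[1][2] + B[2][1] = -1 + 6 = 5) = 0 (attained at k = 1)
  C[1][2] = min over k of (A[1][0] + B[0][2] = 6 + 6 = 12, A[1][1] + B[1][2] = 1 + 8 = 9, A[1][2] + B[2][2] = -1 + 6 = 5) = 5 (attained at k = 2)
  C[2][0] = min over k of (A[2][0] + B[0][0] = 9 + 6 = 15, A[2][1] + B[1][0] = -1 + -3 = -4, A[2][2] + B[2][0] = 8 + 7 = 15) = -4 (attained at k = 1)
  C[2][1] = min over k of (A[2][0] + B[0][1] = 9 + -4 = 5, A[2][1] + B[1][1] = -1 + -1 = -2, A[2][2] + B[2][1] = 8 + 6 = 14) = -2 (attained at k = 1)
  C[2][2] = min over k of (A[2][0] + B[0][2] = 9 + 6 = 15, A[2][1] + B[1][2] = -1 + 8 = 7, A[2][2] + B[2][2] = 8 + 6 = 14) = 7 (attained at k = 1)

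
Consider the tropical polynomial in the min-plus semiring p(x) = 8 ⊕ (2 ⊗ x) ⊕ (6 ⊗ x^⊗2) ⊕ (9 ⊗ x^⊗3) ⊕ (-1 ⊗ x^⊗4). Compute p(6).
p(6) = 8

A tropical monomial a ⊗ x^⊗i evaluates to a + i · x. Evaluating each term at x = 6:
  Term 0 contributes 8 + 0 · 6 = 8
  Term 1 contributes 2 + 1 · 6 = 8
  Term 2 contributes 6 + 2 · 6 = 18
  Term 3 contributes 9 + 3 · 6 = 27
  Term 4 contributes -1 + 4 · 6 = 23
p(6) = ⊕ of these = min[8, 8, 18, 27, 23] = 8.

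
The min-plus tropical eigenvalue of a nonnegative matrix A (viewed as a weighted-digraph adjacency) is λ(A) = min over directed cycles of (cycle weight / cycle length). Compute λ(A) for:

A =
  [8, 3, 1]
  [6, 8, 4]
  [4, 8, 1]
λ(A) = 1

Enumerate directed cycles and compute their means (weight / length). Sample:
  cycle 0 → 0: weight = 8, length = 1, mean = 8/1 ≈ 8.000
  cycle 1 → 1: weight = 8, length = 1, mean = 8/1 ≈ 8.000
  cycle 2 → 2: weight = 1, length = 1, mean = 1/1 ≈ 1.000
  cycle 0 → 1 → 0: weight = 9, length = 2, mean = 9/2 ≈ 4.500
  cycle 0 → 2 → 0: weight = 5, length = 2, mean = 5/2 ≈ 2.500
  cycle 1 → 0 → 1: weight = 9, length = 2, mean = 9/2 ≈ 4.500
Minimum mean = 1.000, attained e.g. along the cycle 2 → 2 with weight 1 and length 1. So λ(A) = 1/1 = 1.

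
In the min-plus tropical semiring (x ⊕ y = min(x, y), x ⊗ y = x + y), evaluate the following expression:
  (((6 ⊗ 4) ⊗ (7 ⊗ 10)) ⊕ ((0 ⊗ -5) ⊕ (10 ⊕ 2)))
(((6 ⊗ 4) ⊗ (7 ⊗ 10)) ⊕ ((0 ⊗ -5) ⊕ (10 ⊕ 2))) = -5

Expand innermost to outermost. Recall ⊕ takes the minimum of its arguments and ⊗ takes their sum. Working out the expression (((6 ⊗ 4) ⊗ (7 ⊗ 10)) ⊕ ((0 ⊗ -5) ⊕ (10 ⊕ 2))) gives -5.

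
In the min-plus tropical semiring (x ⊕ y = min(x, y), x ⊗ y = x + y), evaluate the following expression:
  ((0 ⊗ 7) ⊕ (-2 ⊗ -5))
((0 ⊗ 7) ⊕ (-2 ⊗ -5)) = -7

Expand innermost to outermost. Recall ⊕ takes the minimum of its arguments and ⊗ takes their sum. Working out the expression ((0 ⊗ 7) ⊕ (-2 ⊗ -5)) gives -7.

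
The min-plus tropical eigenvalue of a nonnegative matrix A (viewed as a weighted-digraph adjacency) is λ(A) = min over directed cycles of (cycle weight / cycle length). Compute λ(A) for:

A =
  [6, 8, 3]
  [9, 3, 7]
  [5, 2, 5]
λ(A) = 3

Enumerate directed cycles and compute their means (weight / length). Sample:
  cycle 0 → 0: weight = 6, length = 1, mean = 6/1 ≈ 6.000
  cycle 1 → 1: weight = 3, length = 1, mean = 3/1 ≈ 3.000
  cycle 2 → 2: weight = 5, length = 1, mean = 5/1 ≈ 5.000
  cycle 0 → 1 → 0: weight = 17, length = 2, mean = 17/2 ≈ 8.500
  cycle 0 → 2 → 0: weight = 8, length = 2, mean = 8/2 ≈ 4.000
  cycle 1 → 0 → 1: weight = 17, length = 2, mean = 17/2 ≈ 8.500
Minimum mean = 3.000, attained e.g. along the cycle 1 → 1 with weight 3 and length 1. So λ(A) = 3/1 = 3.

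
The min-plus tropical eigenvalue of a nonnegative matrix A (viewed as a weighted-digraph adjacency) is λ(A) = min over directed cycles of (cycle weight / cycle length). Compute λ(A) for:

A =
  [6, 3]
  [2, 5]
λ(A) = 5/2

Enumerate directed cycles and compute their means (weight / length). Sample:
  cycle 0 → 0: weight = 6, length = 1, mean = 6/1 ≈ 6.000
  cycle 1 → 1: weight = 5, length = 1, mean = 5/1 ≈ 5.000
  cycle 0 → 1 → 0: weight = 5, length = 2, mean = 5/2 ≈ 2.500
  cycle 1 → 0 → 1: weight = 5, length = 2, mean = 5/2 ≈ 2.500
Minimum mean = 2.500, attained e.g. along the cycle 0 → 1 → 0 with weight 5 and length 2. So λ(A) = 5/2 = 5/2.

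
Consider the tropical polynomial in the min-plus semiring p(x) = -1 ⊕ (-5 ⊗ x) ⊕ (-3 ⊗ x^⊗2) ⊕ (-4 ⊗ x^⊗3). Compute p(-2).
p(-2) = -10

A tropical monomial a ⊗ x^⊗i evaluates to a + i · x. Evaluating each term at x = -2:
  Term 0 contributes -1 + 0 · -2 = -1
  Term 1 contributes -5 + 1 · -2 = -7
  Term 2 contributes -3 + 2 · -2 = -7
  Term 3 contributes -4 + 3 · -2 = -10
p(-2) = ⊕ of these = min[-1, -7, -7, -10] = -10.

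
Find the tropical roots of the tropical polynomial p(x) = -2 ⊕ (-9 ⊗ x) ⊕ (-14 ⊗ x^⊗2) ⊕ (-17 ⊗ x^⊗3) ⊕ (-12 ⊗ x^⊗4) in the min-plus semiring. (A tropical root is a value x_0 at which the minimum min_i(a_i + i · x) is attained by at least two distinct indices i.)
Roots: {-5, 3, 5, 7}

Each tropical root is a break point of the lower envelope of the lines y = a_i + i · x (there are 5 lines, with slopes 0, 1, ..., 4). Only the lines that attain the minimum somewhere contribute to roots; other lines are dominated. Here the surviving (envelope) indices are i = 4, i = 3, i = 2, i = 1, i = 0.
Intersections between consecutive envelope lines give the roots: for adjacent envelope indices i < j the intersection is x = (a_i − a_j) / (j − i). Reading off the sorted break points: {-5, 3, 5, 7}.
Verification: at each break x_0, at least two indices attain the minimum of min_i(a_i + i · x_0).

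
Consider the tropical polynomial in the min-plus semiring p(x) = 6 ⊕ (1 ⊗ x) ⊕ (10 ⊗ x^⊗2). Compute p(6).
p(6) = 6

A tropical monomial a ⊗ x^⊗i evaluates to a + i · x. Evaluating each term at x = 6:
  Term 0 contributes 6 + 0 · 6 = 6
  Term 1 contributes 1 + 1 · 6 = 7
  Term 2 contributes 10 + 2 · 6 = 22
p(6) = ⊕ of these = min[6, 7, 22] = 6.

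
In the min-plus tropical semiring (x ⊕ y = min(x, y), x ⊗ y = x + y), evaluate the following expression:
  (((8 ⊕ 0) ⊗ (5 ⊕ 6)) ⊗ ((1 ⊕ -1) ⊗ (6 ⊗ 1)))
(((8 ⊕ 0) ⊗ (5 ⊕ 6)) ⊗ ((1 ⊕ -1) ⊗ (6 ⊗ 1))) = 11

Expand innermost to outermost. Recall ⊕ takes the minimum of its arguments and ⊗ takes their sum. Working out the expression (((8 ⊕ 0) ⊗ (5 ⊕ 6)) ⊗ ((1 ⊕ -1) ⊗ (6 ⊗ 1))) gives 11.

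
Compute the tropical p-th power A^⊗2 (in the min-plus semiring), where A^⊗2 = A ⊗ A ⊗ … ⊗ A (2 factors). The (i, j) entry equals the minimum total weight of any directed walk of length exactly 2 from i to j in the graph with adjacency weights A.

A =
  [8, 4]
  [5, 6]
A^⊗2 =
  [9, 10]
  [11, 9]

Each entry (A^⊗2)_ij equals the minimum over all length-2 walks i = v_0 → v_1 → … → v_2 = j of Σ_t A[v_t][v_{t+1}]. For example, for (i, j) = (0, 1) we minimise over 2 possible intermediate vertex sequences; the minimum is 10, attained along the walk 0 → 1 → 1.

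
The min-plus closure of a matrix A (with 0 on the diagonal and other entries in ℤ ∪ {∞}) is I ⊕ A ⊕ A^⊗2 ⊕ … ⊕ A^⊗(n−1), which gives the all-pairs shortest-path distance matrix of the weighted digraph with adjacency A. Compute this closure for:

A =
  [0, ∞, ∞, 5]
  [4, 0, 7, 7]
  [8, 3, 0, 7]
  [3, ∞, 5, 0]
Closure =
  [0, 13, 10, 5]
  [4, 0, 7, 7]
  [7, 3, 0, 7]
  [3, 8, 5, 0]

This is the Floyd-Warshall all-pairs shortest-path computation. For each intermediate vertex k = 0, 1, …, 3, update dist[i][j] ← min(dist[i][j], dist[i][k] + dist[k][j]). The final matrix gives, for each (i, j), the minimum total weight of any directed path from i to j (possibly empty when i = j).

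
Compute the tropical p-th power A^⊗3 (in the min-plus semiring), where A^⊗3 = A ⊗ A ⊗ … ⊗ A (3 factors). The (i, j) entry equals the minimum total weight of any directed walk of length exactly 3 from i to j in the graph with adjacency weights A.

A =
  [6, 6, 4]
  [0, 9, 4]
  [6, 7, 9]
A^⊗3 =
  [11, 12, 10]
  [6, 11, 10]
  [12, 13, 11]

Each entry (A^⊗3)_ij equals the minimum over all length-3 walks i = v_0 → v_1 → … → v_3 = j of Σ_t A[v_t][v_{t+1}]. For example, for (i, j) = (0, 2) we minimise over 9 possible intermediate vertex sequences; the minimum is 10, attained along the walk 0 → 1 → 0 → 2.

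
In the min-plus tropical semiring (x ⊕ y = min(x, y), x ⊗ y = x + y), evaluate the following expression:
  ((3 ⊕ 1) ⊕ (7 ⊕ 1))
((3 ⊕ 1) ⊕ (7 ⊕ 1)) = 1

Expand innermost to outermost. Recall ⊕ takes the minimum of its arguments and ⊗ takes their sum. Working out the expression ((3 ⊕ 1) ⊕ (7 ⊕ 1)) gives 1.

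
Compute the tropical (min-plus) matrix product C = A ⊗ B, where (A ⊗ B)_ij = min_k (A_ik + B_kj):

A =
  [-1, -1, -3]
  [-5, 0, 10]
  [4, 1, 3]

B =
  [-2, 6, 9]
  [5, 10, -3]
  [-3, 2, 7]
A ⊗ B =
  [-6, -1, -4]
  [-7, 1, -3]
  [0, 5, -2]

Apply the min-plus product entry-by-entry:
  C[0][0] = min over k of (A[0][0] + B[0][0] = -1 + -2 = -3, A[0][1] + B[1][0] = -1 + 5 = 4, A[0][2] + B[2][0] = -3 + -3 = -6) = -6 (attained at k = 2)
  C[0][1] = min over k of (A[0][0] + B[0][1] = -1 + 6 = 5, A[0][1] + B[1][1] = -1 + 10 = 9, A[0][2] + B[2][1] = -3 + 2 = -1) = -1 (attained at k = 2)
  C[0][2] = min over k of (A[0][0] + B[0][2] = -1 + 9 = 8, A[0][1] + B[1][2] = -1 + -3 = -4, A[0][2] + B[2][2] = -3 + 7 = 4) = -4 (attained at k = 1)
  C[1][0] = min over k of (A[1][0] + B[0][0] = -5 + -2 = -7, A[1][1] + B[1][0] = 0 + 5 = 5, A[1][2] + B[2][0] = 10 + -3 = 7) = -7 (attained at k = 0)
  C[1][1] = min over k of (A[1][0] + B[0][1] = -5 + 6 = 1, A[1][1] + B[1][1] = 0 + 10 = 10, A[1][2] + B[2][1] = 10 + 2 = 12) = 1 (attained at k = 0)
  C[1][2] = min over k of (A[1][0] + B[0][2] = -5 + 9 = 4, A[1][1] + B[1][2] = 0 + -3 = -3, A[1][2] + B[2][2] = 10 + 7 = 17) = -3 (attained at k = 1)
  C[2][0] = min over k of (A[2][0] + B[0][0] = 4 + -2 = 2, A[2][1] + B[1][0] = 1 + 5 = 6, A[2][2] + B[2][0] = 3 + -3 = 0) = 0 (attained at k = 2)
  C[2][1] = min over k of (A[2][0] + B[0][1] = 4 + 6 = 10, A[2][1] + B[1][1] = 1 + 10 = 11, A[2][2] + B[2][1] = 3 + 2 = 5) = 5 (attained at k = 2)
  C[2][2] = min over k of (A[2][0] + B[0][2] = 4 + 9 = 13, A[2][1] + B[1][2] = 1 + -3 = -2, A[2][2] + B[2][2] = 3 + 7 = 10) = -2 (attained at k = 1)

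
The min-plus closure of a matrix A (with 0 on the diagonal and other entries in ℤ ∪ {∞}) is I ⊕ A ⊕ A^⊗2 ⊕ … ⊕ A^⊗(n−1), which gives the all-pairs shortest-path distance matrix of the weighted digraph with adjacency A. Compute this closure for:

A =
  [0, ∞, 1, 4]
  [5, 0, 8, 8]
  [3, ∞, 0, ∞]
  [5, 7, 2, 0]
Closure =
  [0, 11, 1, 4]
  [5, 0, 6, 8]
  [3, 14, 0, 7]
  [5, 7, 2, 0]

This is the Floyd-Warshall all-pairs shortest-path computation. For each intermediate vertex k = 0, 1, …, 3, update dist[i][j] ← min(dist[i][j], dist[i][k] + dist[k][j]). The final matrix gives, for each (i, j), the minimum total weight of any directed path from i to j (possibly empty when i = j).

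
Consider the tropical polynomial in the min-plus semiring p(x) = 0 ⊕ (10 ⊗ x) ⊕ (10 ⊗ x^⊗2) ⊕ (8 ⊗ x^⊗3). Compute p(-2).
p(-2) = 0

A tropical monomial a ⊗ x^⊗i evaluates to a + i · x. Evaluating each term at x = -2:
  Term 0 contributes 0 + 0 · -2 = 0
  Term 1 contributes 10 + 1 · -2 = 8
  Term 2 contributes 10 + 2 · -2 = 6
  Term 3 contributes 8 + 3 · -2 = 2
p(-2) = ⊕ of these = min[0, 8, 6, 2] = 0.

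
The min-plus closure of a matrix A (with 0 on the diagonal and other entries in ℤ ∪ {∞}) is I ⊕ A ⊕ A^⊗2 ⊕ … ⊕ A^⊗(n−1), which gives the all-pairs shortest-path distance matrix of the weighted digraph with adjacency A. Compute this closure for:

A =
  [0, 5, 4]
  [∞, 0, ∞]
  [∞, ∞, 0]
Closure =
  [0, 5, 4]
  [∞, 0, ∞]
  [∞, ∞, 0]

This is the Floyd-Warshall all-pairs shortest-path computation. For each intermediate vertex k = 0, 1, …, 2, update dist[i][j] ← min(dist[i][j], dist[i][k] + dist[k][j]). The final matrix gives, for each (i, j), the minimum total weight of any directed path from i to j (possibly empty when i = j).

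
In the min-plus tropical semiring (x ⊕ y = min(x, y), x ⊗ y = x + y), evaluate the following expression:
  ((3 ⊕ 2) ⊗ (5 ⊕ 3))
((3 ⊕ 2) ⊗ (5 ⊕ 3)) = 5

Expand innermost to outermost. Recall ⊕ takes the minimum of its arguments and ⊗ takes their sum. Working out the expression ((3 ⊕ 2) ⊗ (5 ⊕ 3)) gives 5.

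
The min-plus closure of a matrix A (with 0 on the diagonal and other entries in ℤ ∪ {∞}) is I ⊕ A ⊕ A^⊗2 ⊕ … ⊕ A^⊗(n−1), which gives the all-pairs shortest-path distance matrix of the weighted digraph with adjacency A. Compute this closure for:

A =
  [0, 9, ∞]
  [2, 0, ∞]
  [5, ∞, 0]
Closure =
  [0, 9, ∞]
  [2, 0, ∞]
  [5, 14, 0]

This is the Floyd-Warshall all-pairs shortest-path computation. For each intermediate vertex k = 0, 1, …, 2, update dist[i][j] ← min(dist[i][j], dist[i][k] + dist[k][j]). The final matrix gives, for each (i, j), the minimum total weight of any directed path from i to j (possibly empty when i = j).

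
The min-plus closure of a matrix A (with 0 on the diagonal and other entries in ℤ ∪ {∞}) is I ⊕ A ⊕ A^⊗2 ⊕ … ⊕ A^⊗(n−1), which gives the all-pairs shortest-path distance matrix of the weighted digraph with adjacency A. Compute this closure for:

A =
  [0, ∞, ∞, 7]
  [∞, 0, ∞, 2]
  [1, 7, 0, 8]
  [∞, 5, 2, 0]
Closure =
  [0, 12, 9, 7]
  [5, 0, 4, 2]
  [1, 7, 0, 8]
  [3, 5, 2, 0]

This is the Floyd-Warshall all-pairs shortest-path computation. For each intermediate vertex k = 0, 1, …, 3, update dist[i][j] ← min(dist[i][j], dist[i][k] + dist[k][j]). The final matrix gives, for each (i, j), the minimum total weight of any directed path from i to j (possibly empty when i = j).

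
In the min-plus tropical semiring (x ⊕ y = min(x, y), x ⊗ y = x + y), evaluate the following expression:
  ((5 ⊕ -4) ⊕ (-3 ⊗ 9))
((5 ⊕ -4) ⊕ (-3 ⊗ 9)) = -4

Expand innermost to outermost. Recall ⊕ takes the minimum of its arguments and ⊗ takes their sum. Working out the expression ((5 ⊕ -4) ⊕ (-3 ⊗ 9)) gives -4.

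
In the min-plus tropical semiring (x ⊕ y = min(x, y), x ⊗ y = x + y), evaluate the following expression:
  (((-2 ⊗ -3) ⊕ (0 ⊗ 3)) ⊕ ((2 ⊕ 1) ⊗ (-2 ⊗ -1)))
(((-2 ⊗ -3) ⊕ (0 ⊗ 3)) ⊕ ((2 ⊕ 1) ⊗ (-2 ⊗ -1))) = -5

Expand innermost to outermost. Recall ⊕ takes the minimum of its arguments and ⊗ takes their sum. Working out the expression (((-2 ⊗ -3) ⊕ (0 ⊗ 3)) ⊕ ((2 ⊕ 1) ⊗ (-2 ⊗ -1))) gives -5.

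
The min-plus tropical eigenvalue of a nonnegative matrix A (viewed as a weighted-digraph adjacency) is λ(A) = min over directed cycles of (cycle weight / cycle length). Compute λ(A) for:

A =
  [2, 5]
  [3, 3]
λ(A) = 2

Enumerate directed cycles and compute their means (weight / length). Sample:
  cycle 0 → 0: weight = 2, length = 1, mean = 2/1 ≈ 2.000
  cycle 1 → 1: weight = 3, length = 1, mean = 3/1 ≈ 3.000
  cycle 0 → 1 → 0: weight = 8, length = 2, mean = 8/2 ≈ 4.000
  cycle 1 → 0 → 1: weight = 8, length = 2, mean = 8/2 ≈ 4.000
Minimum mean = 2.000, attained e.g. along the cycle 0 → 0 with weight 2 and length 1. So λ(A) = 2/1 = 2.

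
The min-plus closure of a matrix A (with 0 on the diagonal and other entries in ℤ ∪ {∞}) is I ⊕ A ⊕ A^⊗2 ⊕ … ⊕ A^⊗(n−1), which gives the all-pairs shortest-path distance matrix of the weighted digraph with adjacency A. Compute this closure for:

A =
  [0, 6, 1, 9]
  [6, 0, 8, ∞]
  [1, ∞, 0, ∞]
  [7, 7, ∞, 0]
Closure =
  [0, 6, 1, 9]
  [6, 0, 7, 15]
  [1, 7, 0, 10]
  [7, 7, 8, 0]

This is the Floyd-Warshall all-pairs shortest-path computation. For each intermediate vertex k = 0, 1, …, 3, update dist[i][j] ← min(dist[i][j], dist[i][k] + dist[k][j]). The final matrix gives, for each (i, j), the minimum total weight of any directed path from i to j (possibly empty when i = j).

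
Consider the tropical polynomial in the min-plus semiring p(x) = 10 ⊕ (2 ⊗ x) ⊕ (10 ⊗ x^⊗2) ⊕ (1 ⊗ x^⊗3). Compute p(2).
p(2) = 4

A tropical monomial a ⊗ x^⊗i evaluates to a + i · x. Evaluating each term at x = 2:
  Term 0 contributes 10 + 0 · 2 = 10
  Term 1 contributes 2 + 1 · 2 = 4
  Term 2 contributes 10 + 2 · 2 = 14
  Term 3 contributes 1 + 3 · 2 = 7
p(2) = ⊕ of these = min[10, 4, 14, 7] = 4.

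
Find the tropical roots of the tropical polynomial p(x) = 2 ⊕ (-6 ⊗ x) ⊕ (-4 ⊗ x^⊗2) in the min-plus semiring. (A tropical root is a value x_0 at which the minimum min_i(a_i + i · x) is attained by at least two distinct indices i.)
Roots: {-2, 8}

Each tropical root is a break point of the lower envelope of the lines y = a_i + i · x (there are 3 lines, with slopes 0, 1, ..., 2). Only the lines that attain the minimum somewhere contribute to roots; other lines are dominated. Here the surviving (envelope) indices are i = 2, i = 1, i = 0.
Intersections between consecutive envelope lines give the roots: for adjacent envelope indices i < j the intersection is x = (a_i − a_j) / (j − i). Reading off the sorted break points: {-2, 8}.
Verification: at each break x_0, at least two indices attain the minimum of min_i(a_i + i · x_0).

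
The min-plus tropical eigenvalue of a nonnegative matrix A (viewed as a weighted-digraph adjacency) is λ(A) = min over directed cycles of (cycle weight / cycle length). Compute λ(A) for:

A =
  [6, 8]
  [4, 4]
λ(A) = 4

Enumerate directed cycles and compute their means (weight / length). Sample:
  cycle 0 → 0: weight = 6, length = 1, mean = 6/1 ≈ 6.000
  cycle 1 → 1: weight = 4, length = 1, mean = 4/1 ≈ 4.000
  cycle 0 → 1 → 0: weight = 12, length = 2, mean = 12/2 ≈ 6.000
  cycle 1 → 0 → 1: weight = 12, length = 2, mean = 12/2 ≈ 6.000
Minimum mean = 4.000, attained e.g. along the cycle 1 → 1 with weight 4 and length 1. So λ(A) = 4/1 = 4.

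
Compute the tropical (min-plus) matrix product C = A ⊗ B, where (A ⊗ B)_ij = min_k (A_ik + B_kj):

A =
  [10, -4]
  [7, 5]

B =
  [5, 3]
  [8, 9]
A ⊗ B =
  [4, 5]
  [12, 10]

Apply the min-plus product entry-by-entry:
  C[0][0] = min over k of (A[0][0] + B[0][0] = 10 + 5 = 15, A[0][1] + B[1][0] = -4 + 8 = 4) = 4 (attained at k = 1)
  C[0][1] = min over k of (A[0][0] + B[0][1] = 10 + 3 = 13, A[0][1] + B[1][1] = -4 + 9 = 5) = 5 (attained at k = 1)
  C[1][0] = min over k of (A[1][0] + B[0][0] = 7 + 5 = 12, A[1][1] + B[1][0] = 5 + 8 = 13) = 12 (attained at k = 0)
  C[1][1] = min over k of (A[1][0] + B[0][1] = 7 + 3 = 10, A[1][1] + B[1][1] = 5 + 9 = 14) = 10 (attained at k = 0)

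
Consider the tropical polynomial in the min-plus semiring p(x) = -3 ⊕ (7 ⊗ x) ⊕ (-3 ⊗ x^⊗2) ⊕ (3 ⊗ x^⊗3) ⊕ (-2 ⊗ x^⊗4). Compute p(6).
p(6) = -3

A tropical monomial a ⊗ x^⊗i evaluates to a + i · x. Evaluating each term at x = 6:
  Term 0 contributes -3 + 0 · 6 = -3
  Term 1 contributes 7 + 1 · 6 = 13
  Term 2 contributes -3 + 2 · 6 = 9
  Term 3 contributes 3 + 3 · 6 = 21
  Term 4 contributes -2 + 4 · 6 = 22
p(6) = ⊕ of these = min[-3, 13, 9, 21, 22] = -3.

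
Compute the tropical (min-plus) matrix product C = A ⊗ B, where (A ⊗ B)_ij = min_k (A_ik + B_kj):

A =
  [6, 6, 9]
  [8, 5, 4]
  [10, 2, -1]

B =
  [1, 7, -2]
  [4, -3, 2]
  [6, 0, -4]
A ⊗ B =
  [7, 3, 4]
  [9, 2, 0]
  [5, -1, -5]

Apply the min-plus product entry-by-entry:
  C[0][0] = min over k of (A[0][0] + B[0][0] = 6 + 1 = 7, A[0][1] + B[1][0] = 6 + 4 = 10, A[0][2] + B[2][0] = 9 + 6 = 15) = 7 (attained at k = 0)
  C[0][1] = min over k of (A[0][0] + B[0][1] = 6 + 7 = 13, A[0][1] + B[1][1] = 6 + -3 = 3, A[0][2] + B[2][1] = 9 + 0 = 9) = 3 (attained at k = 1)
  C[0][2] = min over k of (A[0][0] + B[0][2] = 6 + -2 = 4, A[0][1] + B[1][2] = 6 + 2 = 8, A[0][2] + B[2][2] = 9 + -4 = 5) = 4 (attained at k = 0)
  C[1][0] = min over k of (A[1][0] + B[0][0] = 8 + 1 = 9, A[1][1] + B[1][0] = 5 + 4 = 9, A[1][2] + B[2][0] = 4 + 6 = 10) = 9 (attained at k = 0)
  C[1][1] = min over k of (A[1][0] + B[0][1] = 8 + 7 = 15, A[1][1] + B[1][1] = 5 + -3 = 2, A[1][2] + B[2][1] = 4 + 0 = 4) = 2 (attained at k = 1)
  C[1][2] = min over k of (A[1][0] + B[0][2] = 8 + -2 = 6, A[1][1] + B[1][2] = 5 + 2 = 7, A[1][2] + B[2][2] = 4 + -4 = 0) = 0 (attained at k = 2)
  C[2][0] = min over k of (A[2][0] + B[0][0] = 10 + 1 = 11, A[2][1] + B[1][0] = 2 + 4 = 6, A[2][2] + B[2][0] = -1 + 6 = 5) = 5 (attained at k = 2)
  C[2][1] = min over k of (A[2][0] + B[0][1] = 10 + 7 = 17, A[2][1] + B[1][1] = 2 + -3 = -1, A[2][2] + B[2][1] = -1 + 0 = -1) = -1 (attained at k = 1)
  C[2][2] = min over k of (A[2][0] + B[0][2] = 10 + -2 = 8, A[2][1] + B[1][2] = 2 + 2 = 4, A[2][2] + B[2][2] = -1 + -4 = -5) = -5 (attained at k = 2)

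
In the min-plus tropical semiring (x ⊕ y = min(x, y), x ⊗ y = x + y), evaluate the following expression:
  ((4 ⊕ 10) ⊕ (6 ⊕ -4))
((4 ⊕ 10) ⊕ (6 ⊕ -4)) = -4

Expand innermost to outermost. Recall ⊕ takes the minimum of its arguments and ⊗ takes their sum. Working out the expression ((4 ⊕ 10) ⊕ (6 ⊕ -4)) gives -4.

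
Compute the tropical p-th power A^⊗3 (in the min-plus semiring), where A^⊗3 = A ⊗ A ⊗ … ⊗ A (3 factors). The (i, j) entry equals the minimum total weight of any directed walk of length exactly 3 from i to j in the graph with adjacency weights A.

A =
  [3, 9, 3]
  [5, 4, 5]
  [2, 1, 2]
A^⊗3 =
  [7, 6, 7]
  [9, 8, 9]
  [6, 5, 6]

Each entry (A^⊗3)_ij equals the minimum over all length-3 walks i = v_0 → v_1 → … → v_3 = j of Σ_t A[v_t][v_{t+1}]. For example, for (i, j) = (0, 2) we minimise over 9 possible intermediate vertex sequences; the minimum is 7, attained along the walk 0 → 2 → 2 → 2.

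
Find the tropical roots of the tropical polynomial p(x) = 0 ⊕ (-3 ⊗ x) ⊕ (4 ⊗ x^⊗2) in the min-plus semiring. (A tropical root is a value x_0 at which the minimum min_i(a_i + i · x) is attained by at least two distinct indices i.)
Roots: {-7, 3}

Each tropical root is a break point of the lower envelope of the lines y = a_i + i · x (there are 3 lines, with slopes 0, 1, ..., 2). Only the lines that attain the minimum somewhere contribute to roots; other lines are dominated. Here the surviving (envelope) indices are i = 2, i = 1, i = 0.
Intersections between consecutive envelope lines give the roots: for adjacent envelope indices i < j the intersection is x = (a_i − a_j) / (j − i). Reading off the sorted break points: {-7, 3}.
Verification: at each break x_0, at least two indices attain the minimum of min_i(a_i + i · x_0).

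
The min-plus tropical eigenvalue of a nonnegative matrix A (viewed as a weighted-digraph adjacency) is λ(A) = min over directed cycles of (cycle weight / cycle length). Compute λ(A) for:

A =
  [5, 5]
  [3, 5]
λ(A) = 4

Enumerate directed cycles and compute their means (weight / length). Sample:
  cycle 0 → 0: weight = 5, length = 1, mean = 5/1 ≈ 5.000
  cycle 1 → 1: weight = 5, length = 1, mean = 5/1 ≈ 5.000
  cycle 0 → 1 → 0: weight = 8, length = 2, mean = 8/2 ≈ 4.000
  cycle 1 → 0 → 1: weight = 8, length = 2, mean = 8/2 ≈ 4.000
Minimum mean = 4.000, attained e.g. along the cycle 0 → 1 → 0 with weight 8 and length 2. So λ(A) = 8/2 = 4.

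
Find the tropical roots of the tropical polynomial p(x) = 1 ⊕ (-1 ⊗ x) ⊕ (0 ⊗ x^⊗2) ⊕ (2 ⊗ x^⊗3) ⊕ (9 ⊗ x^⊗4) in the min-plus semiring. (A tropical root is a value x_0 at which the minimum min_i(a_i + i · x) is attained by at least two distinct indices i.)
Roots: {-7, -2, -1, 2}

Each tropical root is a break point of the lower envelope of the lines y = a_i + i · x (there are 5 lines, with slopes 0, 1, ..., 4). Only the lines that attain the minimum somewhere contribute to roots; other lines are dominated. Here the surviving (envelope) indices are i = 4, i = 3, i = 2, i = 1, i = 0.
Intersections between consecutive envelope lines give the roots: for adjacent envelope indices i < j the intersection is x = (a_i − a_j) / (j − i). Reading off the sorted break points: {-7, -2, -1, 2}.
Verification: at each break x_0, at least two indices attain the minimum of min_i(a_i + i · x_0).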